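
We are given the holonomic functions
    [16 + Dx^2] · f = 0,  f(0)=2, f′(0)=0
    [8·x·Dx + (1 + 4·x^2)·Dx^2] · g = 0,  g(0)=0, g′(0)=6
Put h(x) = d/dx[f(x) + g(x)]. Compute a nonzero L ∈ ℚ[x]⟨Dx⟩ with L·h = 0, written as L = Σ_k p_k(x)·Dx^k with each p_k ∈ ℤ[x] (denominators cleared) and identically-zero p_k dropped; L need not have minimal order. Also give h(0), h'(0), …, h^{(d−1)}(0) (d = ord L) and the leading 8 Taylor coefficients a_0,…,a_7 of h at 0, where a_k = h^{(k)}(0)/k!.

f: a_k = 2, 0, -16, 0, 64/3, 0, -512/45, 0, …
g: a_k = 0, 6, 0, -8, 0, 96/5, 0, -384/7, …
h₀=f+g: left-lcm gives L₀, ord ≤ 4.
h₀' ⇒ L via d/dx closure of L₀.
L = (-512·x + 5120·x^3 + 4096·x^5) + (16 + 512·x^2 + 2304·x^4 + 2048·x^6)·Dx + (-32·x + 320·x^3 + 256·x^5)·Dx^2 + (1 + 32·x^2 + 144·x^4 + 128·x^6)·Dx^3  (order 3).
h: a_k = 6, -32, -24, 256/3, 96, -1024/15, -384, 8192/315, …
ICs: h(0) = 6, h′(0) = -32, h′′(0) = -48.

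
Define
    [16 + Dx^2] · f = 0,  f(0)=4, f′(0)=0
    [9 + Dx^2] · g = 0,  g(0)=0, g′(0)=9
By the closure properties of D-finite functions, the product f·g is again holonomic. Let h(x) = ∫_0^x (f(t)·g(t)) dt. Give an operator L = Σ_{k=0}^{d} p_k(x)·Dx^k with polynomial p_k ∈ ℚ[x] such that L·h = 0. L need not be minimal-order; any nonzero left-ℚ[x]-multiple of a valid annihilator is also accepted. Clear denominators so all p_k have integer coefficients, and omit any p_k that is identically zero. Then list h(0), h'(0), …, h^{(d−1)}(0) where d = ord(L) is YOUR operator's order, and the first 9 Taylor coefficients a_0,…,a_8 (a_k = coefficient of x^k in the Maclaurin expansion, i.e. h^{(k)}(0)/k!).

f: a_k = 4, 0, -32, 0, 128/3, 0, -1024/45, 0, 2048/315, …
g: a_k = 0, 9, 0, -27/2, 0, 243/40, 0, -729/560, 0, …
f·g: L₀ = L_f ⊗_s L_g, ord ≤ 2·2.
h=∫₀ˣh₀: take L = L₀·Dx.
L = 49·Dx + 50·Dx^3 + Dx^5  (order 5).
h: a_k = 0, 0, 18, 0, -171/2, 0, 2801/20, 0, -137257/1120, …
ICs: h(0) = 0, h′(0) = 0, h′′(0) = 36, h′′′(0) = 0, h′′′′(0) = -2052.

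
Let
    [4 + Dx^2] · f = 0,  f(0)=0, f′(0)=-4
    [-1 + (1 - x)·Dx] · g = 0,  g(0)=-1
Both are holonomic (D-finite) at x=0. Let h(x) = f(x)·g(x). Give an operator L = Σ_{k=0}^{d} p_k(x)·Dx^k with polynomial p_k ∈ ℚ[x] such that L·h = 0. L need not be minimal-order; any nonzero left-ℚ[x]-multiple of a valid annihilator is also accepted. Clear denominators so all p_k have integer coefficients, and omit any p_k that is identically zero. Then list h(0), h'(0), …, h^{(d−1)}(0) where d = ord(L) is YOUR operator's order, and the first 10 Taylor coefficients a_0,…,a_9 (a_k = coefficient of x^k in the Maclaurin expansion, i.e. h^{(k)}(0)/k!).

f: a_k = 0, -4, 0, 8/3, 0, -8/15, 0, 16/315, 0, -8/2835, …
g: a_k = -1, -1, -1, -1, -1, -1, -1, -1, -1, -1, …
L₀ := L_f ⊗_s L_g (sym. prod.), ord ≤ 2.
L = (-4 + 4·x) + 2·Dx + (-1 + x)·Dx^2  (order 2).
h: a_k = 0, 4, 4, 4/3, 4/3, 28/15, 28/15, 572/315, 572/315, 5156/2835, …
ICs: h(0) = 0, h′(0) = 4.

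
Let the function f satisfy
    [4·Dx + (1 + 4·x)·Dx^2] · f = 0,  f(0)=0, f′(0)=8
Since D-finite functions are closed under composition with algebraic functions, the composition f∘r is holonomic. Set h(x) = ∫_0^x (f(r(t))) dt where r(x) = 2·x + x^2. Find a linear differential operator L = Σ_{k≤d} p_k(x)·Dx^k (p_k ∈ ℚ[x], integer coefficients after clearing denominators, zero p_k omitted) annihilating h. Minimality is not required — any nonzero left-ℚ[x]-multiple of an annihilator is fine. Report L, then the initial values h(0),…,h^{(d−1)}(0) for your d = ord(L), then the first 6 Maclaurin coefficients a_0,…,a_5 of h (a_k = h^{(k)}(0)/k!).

L = (7 + 8·x + 4·x^2)·Dx^2 + (1 + 9·x + 12·x^2 + 4·x^3)·Dx^3  (order 3).
h: a_k = 0, 0, 8, -56/3, 208/3, -1552/5, …
ICs: h(0) = 0, h′(0) = 0, h′′(0) = 16.

f: a_k = 0, 8, -16, 128/3, -128, 2048/5, …
h₀=f(r): pull back L_f along r ⇒ L₀.
h=∫₀ˣh₀: take L = L₀·Dx.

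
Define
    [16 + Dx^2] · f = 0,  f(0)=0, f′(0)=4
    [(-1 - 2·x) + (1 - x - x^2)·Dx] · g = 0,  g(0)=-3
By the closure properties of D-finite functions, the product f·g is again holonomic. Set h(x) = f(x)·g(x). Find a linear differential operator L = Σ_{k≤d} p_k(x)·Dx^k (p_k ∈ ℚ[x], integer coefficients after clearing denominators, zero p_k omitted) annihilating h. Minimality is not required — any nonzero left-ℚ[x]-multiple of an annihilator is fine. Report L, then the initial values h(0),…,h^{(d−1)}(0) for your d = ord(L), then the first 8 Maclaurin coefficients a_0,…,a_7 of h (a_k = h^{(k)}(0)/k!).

L = (-14 + 16·x + 16·x^2) + (2 + 4·x)·Dx + (-1 + x + x^2)·Dx^2  (order 2).
h: a_k = 0, -12, -12, 8, -4, -108/5, -128/5, -3932/105, …
ICs: h(0) = 0, h′(0) = -12.

f: a_k = 0, 4, 0, -32/3, 0, 128/15, 0, -1024/315, …
g: a_k = -3, -3, -6, -9, -15, -24, -39, -63, …
Product ⇒ symmetric product L₀, ord ≤ 2.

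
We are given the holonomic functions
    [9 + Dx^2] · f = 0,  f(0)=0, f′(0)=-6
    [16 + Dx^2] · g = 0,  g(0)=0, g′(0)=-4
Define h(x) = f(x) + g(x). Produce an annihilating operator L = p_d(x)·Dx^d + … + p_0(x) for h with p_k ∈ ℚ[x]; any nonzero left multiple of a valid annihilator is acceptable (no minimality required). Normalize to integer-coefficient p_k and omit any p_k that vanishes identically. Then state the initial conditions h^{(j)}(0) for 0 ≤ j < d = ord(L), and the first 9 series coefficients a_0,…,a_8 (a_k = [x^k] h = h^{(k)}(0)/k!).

f: a_k = 0, -6, 0, 9, 0, -81/20, 0, 243/280, 0, …
g: a_k = 0, -4, 0, 32/3, 0, -128/15, 0, 1024/315, 0, …
f+g: L₀ = lclm(L_f,L_g), ord ≤ 2+2.
L = 144 + 25·Dx^2 + Dx^4  (order 4).
h: a_k = 0, -10, 0, 59/3, 0, -151/12, 0, 10379/2520, 0, …
ICs: h(0) = 0, h′(0) = -10, h′′(0) = 0, h′′′(0) = 118.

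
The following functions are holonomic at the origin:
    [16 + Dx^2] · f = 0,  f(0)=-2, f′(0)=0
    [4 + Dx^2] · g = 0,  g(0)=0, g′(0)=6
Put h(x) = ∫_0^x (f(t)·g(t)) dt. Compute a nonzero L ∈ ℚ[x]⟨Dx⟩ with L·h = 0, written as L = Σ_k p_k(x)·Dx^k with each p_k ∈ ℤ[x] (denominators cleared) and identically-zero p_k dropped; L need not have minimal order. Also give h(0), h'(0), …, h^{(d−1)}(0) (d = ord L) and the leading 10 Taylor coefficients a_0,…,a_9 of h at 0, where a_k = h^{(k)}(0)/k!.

f: a_k = -2, 0, 16, 0, -64/3, 0, 512/45, 0, -1024/315, 0, …
g: a_k = 0, 6, 0, -4, 0, 4/5, 0, -8/105, 0, 4/945, …
h₀=f·g: eliminate ⇒ L₀, order ≤ 2·2.
Integrate: L := L₀·Dx.
L = 144·Dx + 40·Dx^3 + Dx^5  (order 5).
h: a_k = 0, 0, -6, 0, 26, 0, -484/15, 0, 2186/105, 0, …
ICs: h(0) = 0, h′(0) = 0, h′′(0) = -12, h′′′(0) = 0, h′′′′(0) = 624.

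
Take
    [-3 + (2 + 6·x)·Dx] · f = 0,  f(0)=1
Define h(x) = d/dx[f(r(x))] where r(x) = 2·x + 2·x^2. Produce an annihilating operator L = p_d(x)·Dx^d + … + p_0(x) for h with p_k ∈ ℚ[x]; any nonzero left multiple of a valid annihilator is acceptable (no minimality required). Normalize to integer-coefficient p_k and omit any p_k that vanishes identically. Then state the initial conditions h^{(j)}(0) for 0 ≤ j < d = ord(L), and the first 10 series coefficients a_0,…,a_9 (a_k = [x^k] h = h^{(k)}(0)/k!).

L = -1 + (-1 - 8·x - 18·x^2 - 12·x^3)·Dx  (order 1).
h: a_k = 3, -3, 27/2, -117/2, 2025/8, -8829/8, 77679/16, -344493/16, 12306249/128, -55266705/128, …
ICs: h(0) = 3.

f: a_k = 1, 3/2, -9/8, 27/16, -405/128, 1701/256, -15309/1024, 72171/2048, -2814669/32768, 14073345/65536, …
Change of var in L_f (x↦r) gives L₀.
Derive L from L₀ (diff closure).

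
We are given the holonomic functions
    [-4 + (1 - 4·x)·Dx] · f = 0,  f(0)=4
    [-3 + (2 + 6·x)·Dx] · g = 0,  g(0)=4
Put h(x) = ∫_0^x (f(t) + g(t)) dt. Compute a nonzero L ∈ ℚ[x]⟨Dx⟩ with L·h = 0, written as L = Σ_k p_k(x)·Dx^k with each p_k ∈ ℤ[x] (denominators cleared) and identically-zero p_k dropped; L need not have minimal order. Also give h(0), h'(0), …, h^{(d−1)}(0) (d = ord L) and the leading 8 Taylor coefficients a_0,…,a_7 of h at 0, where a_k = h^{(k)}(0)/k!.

f: a_k = 4, 16, 64, 256, 1024, 4096, 16384, 65536, …
g: a_k = 4, 6, -9/2, 27/4, -405/32, 1701/64, -15309/256, 72171/512, …
f+g: L₀ = lclm(L_f,L_g), ord ≤ 1+1.
h=∫₀ˣh₀: take L = L₀·Dx.
L = (-228 - 432·x)·Dx + (137 + 696·x + 1296·x^2)·Dx^2 + (-10 - 62·x + 192·x^2 + 864·x^3)·Dx^3  (order 3).
h: a_k = 0, 8, 11, 119/6, 1051/16, 32363/160, 263845/384, 4178995/1792, …
ICs: h(0) = 0, h′(0) = 8, h′′(0) = 22.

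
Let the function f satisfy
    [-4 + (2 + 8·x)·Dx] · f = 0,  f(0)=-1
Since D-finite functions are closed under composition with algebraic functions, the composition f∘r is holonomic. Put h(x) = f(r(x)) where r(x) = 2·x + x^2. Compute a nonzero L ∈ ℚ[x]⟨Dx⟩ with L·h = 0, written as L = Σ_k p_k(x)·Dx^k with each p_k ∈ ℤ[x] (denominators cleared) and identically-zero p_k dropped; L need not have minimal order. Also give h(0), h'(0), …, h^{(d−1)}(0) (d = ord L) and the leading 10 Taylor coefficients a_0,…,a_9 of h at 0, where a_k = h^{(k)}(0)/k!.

f: a_k = -1, -2, 2, -4, 10, -28, 84, -264, 858, -2860, …
h₀=f(r): pull back L_f along r ⇒ L₀.
L = (-4 - 4·x) + (1 + 8·x + 4·x^2)·Dx  (order 1).
h: a_k = -1, -4, 6, -24, 114, -600, 3372, -19824, 120426, -749976, …
ICs: h(0) = -1.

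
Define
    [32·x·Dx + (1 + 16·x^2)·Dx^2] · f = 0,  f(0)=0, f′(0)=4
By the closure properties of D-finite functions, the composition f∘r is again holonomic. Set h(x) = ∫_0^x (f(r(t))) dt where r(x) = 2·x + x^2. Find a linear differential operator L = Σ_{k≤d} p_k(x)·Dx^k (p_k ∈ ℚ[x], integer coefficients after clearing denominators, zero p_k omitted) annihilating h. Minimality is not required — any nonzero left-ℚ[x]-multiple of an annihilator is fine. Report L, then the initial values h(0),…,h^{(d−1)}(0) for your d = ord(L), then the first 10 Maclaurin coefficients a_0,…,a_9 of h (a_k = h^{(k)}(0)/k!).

f: a_k = 0, 4, 0, -64/3, 0, 1024/5, 0, -16384/7, 0, 262144/9, …
Substitute x→r, Dx→(1/r')Dx; clear ⇒ L₀.
h=∫₀ˣh₀: take L = L₀·Dx.
L = (-1 + 128·x + 256·x^2 + 192·x^3 + 48·x^4)·Dx^2 + (1 + x + 64·x^2 + 128·x^3 + 80·x^4 + 16·x^5)·Dx^3  (order 3).
h: a_k = 0, 0, 4, 4/3, -128/3, -256/5, 16064/15, 49088/21, -247808/7, -1040384/9, …
ICs: h(0) = 0, h′(0) = 0, h′′(0) = 8.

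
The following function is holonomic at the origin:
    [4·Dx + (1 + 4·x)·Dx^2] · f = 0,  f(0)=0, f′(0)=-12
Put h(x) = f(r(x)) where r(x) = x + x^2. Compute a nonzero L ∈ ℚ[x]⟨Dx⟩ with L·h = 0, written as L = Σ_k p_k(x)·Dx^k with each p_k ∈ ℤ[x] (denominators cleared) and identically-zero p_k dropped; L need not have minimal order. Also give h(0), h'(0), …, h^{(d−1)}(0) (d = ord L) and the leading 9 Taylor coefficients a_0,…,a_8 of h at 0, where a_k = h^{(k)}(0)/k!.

f: a_k = 0, -12, 24, -64, 192, -3072/5, 2048, -49152/7, 24576, …
Substitute x→r, Dx→(1/r')Dx; clear ⇒ L₀.
L = 2·Dx + (1 + 2·x)·Dx^2  (order 2).
h: a_k = 0, -12, 12, -16, 24, -192/5, 64, -768/7, 192, …
ICs: h(0) = 0, h′(0) = -12.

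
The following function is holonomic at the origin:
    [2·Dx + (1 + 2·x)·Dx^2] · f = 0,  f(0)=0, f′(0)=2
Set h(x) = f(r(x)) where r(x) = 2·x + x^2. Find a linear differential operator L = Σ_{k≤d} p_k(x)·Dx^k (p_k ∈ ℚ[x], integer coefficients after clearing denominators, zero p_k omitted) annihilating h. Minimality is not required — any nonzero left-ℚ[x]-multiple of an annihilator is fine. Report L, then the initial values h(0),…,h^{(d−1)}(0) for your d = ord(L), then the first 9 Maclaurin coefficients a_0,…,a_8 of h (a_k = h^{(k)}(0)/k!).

f: a_k = 0, 2, -2, 8/3, -4, 32/5, -32/3, 128/7, -32, …
Substitute x→r, Dx→(1/r')Dx; clear ⇒ L₀.
L = (3 + 4·x + 2·x^2)·Dx + (1 + 5·x + 6·x^2 + 2·x^3)·Dx^2  (order 2).
h: a_k = 0, 4, -6, 40/3, -34, 464/5, -264, 5408/7, -2308, …
ICs: h(0) = 0, h′(0) = 4.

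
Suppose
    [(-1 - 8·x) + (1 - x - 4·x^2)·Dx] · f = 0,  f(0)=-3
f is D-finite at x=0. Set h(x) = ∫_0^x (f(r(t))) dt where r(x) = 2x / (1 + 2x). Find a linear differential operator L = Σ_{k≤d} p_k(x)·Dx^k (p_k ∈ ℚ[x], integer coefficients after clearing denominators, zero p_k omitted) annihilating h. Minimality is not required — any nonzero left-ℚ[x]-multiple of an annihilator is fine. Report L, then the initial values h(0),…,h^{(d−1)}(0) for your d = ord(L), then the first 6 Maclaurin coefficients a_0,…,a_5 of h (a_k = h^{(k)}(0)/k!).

f: a_k = -3, -3, -15, -27, -87, -195, …
Change of var in L_f (x↦r) gives L₀.
∫: right-multiply L₀ by Dx.
L = (2 + 36·x)·Dx + (-1 - 4·x + 12·x^2 + 32·x^3)·Dx^2  (order 2).
h: a_k = 0, -3, -3, -16, 0, -768/5, …
ICs: h(0) = 0, h′(0) = -3.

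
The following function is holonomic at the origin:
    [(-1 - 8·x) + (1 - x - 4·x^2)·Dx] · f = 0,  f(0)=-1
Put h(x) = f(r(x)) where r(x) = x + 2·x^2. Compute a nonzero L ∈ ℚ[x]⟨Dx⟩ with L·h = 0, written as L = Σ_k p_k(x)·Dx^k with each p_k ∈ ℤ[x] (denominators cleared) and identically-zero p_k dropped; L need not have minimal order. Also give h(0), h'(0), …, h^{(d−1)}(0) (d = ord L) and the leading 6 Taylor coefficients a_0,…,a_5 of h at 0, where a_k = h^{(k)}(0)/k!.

L = (1 + 12·x + 48·x^2 + 64·x^3) + (-1 + x + 6·x^2 + 16·x^3 + 16·x^4)·Dx  (order 1).
h: a_k = -1, -1, -7, -29, -103, -405, …
ICs: h(0) = -1.

f: a_k = -1, -1, -5, -9, -29, -65, …
L₀ from L_f via x↦r, Dx↦r'^{-1}Dx.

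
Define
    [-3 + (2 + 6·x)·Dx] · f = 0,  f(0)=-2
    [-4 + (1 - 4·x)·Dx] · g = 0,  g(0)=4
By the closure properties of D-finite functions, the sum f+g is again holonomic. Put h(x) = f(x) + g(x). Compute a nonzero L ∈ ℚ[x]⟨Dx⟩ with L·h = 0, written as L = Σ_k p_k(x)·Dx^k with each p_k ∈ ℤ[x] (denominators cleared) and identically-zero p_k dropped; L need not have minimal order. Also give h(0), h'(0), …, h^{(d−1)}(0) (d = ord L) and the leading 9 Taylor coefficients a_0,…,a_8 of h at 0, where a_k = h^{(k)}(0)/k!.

f: a_k = -2, -3, 9/4, -27/8, 405/64, -1701/128, 15309/512, -72171/1024, 2814669/16384, …
g: a_k = 4, 16, 64, 256, 1024, 4096, 16384, 65536, 262144, …
Sum ⇒ L₀ = lclm(L_f,L_g) in ℚ(x)⟨Dx⟩.
L = (228 + 432·x) + (-137 - 696·x - 1296·x^2)·Dx + (10 + 62·x - 192·x^2 - 864·x^3)·Dx^2  (order 2).
h: a_k = 2, 13, 265/4, 2021/8, 65941/64, 522587/128, 8403917/512, 67036693/1024, 4297781965/16384, …
ICs: h(0) = 2, h′(0) = 13.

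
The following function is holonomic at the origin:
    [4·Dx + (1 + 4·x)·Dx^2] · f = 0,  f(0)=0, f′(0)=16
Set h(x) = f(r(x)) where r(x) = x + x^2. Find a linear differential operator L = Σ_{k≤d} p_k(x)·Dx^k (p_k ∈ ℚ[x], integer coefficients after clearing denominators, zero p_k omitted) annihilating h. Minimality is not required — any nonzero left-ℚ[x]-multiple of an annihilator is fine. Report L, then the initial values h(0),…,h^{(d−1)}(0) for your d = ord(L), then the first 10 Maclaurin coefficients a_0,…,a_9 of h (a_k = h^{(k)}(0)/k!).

f: a_k = 0, 16, -32, 256/3, -256, 4096/5, -8192/3, 65536/7, -32768, 1048576/9, …
f∘r: x↦r, Dx↦Dx/r' in L_f ⇒ L₀.
L = 2·Dx + (1 + 2·x)·Dx^2  (order 2).
h: a_k = 0, 16, -16, 64/3, -32, 256/5, -256/3, 1024/7, -256, 4096/9, …
ICs: h(0) = 0, h′(0) = 16.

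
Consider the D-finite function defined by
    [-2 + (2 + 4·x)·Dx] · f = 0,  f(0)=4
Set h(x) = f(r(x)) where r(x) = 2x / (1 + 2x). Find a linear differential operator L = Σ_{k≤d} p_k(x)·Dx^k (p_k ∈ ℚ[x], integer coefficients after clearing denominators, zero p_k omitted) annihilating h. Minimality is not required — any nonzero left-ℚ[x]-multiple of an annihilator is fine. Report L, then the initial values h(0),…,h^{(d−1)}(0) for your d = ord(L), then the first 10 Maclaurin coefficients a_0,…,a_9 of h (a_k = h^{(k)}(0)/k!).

L = -2 + (1 + 8·x + 12·x^2)·Dx  (order 1).
h: a_k = 4, 8, -24, 80, -296, 1200, -5232, 24096, -115560, 571184, …
ICs: h(0) = 4.

f: a_k = 4, 4, -2, 2, -5/2, 7/2, -21/4, 33/4, -429/32, 715/32, …
h₀=f(r): pull back L_f along r ⇒ L₀.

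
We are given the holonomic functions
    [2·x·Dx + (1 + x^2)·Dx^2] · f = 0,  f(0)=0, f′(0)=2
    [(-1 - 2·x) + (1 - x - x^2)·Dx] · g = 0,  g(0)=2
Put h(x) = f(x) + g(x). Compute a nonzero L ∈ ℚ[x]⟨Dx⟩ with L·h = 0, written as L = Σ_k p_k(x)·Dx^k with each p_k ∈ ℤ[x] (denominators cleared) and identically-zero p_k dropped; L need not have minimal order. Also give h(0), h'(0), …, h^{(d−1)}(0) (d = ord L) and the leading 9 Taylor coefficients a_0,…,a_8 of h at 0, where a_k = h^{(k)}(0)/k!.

f: a_k = 0, 2, 0, -2/3, 0, 2/5, 0, -2/7, 0, …
g: a_k = 2, 2, 4, 6, 10, 16, 26, 42, 68, …
Weyl lclm of L_f,L_g ⇒ L₀ (ord ≤ 3).
L = (4 - 16·x - 64·x^2 - 72·x^3 - 66·x^4 - 6·x^6)·Dx + (-10 - 24·x - 28·x^2 - 60·x^3 - 65·x^4 - 50·x^5 - 3·x^6 - 6·x^7)·Dx^2 + (2 + 2·x + 2·x^2 - 8·x^3 - 5·x^4 - 11·x^5 - 6·x^6 - x^7 - x^8)·Dx^3  (order 3).
h: a_k = 2, 4, 4, 16/3, 10, 82/5, 26, 292/7, 68, …
ICs: h(0) = 2, h′(0) = 4, h′′(0) = 8.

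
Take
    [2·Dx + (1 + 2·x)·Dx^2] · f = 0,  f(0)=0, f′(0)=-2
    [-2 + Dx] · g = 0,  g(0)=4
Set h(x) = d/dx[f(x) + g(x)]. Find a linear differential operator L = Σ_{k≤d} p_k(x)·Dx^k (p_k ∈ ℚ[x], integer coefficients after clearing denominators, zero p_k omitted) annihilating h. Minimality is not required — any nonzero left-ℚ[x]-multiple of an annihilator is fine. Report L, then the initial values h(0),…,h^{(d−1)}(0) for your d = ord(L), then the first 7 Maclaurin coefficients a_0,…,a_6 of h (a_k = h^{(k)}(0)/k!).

f: a_k = 0, -2, 2, -8/3, 4, -32/5, 32/3, …
g: a_k = 4, 8, 8, 16/3, 8/3, 16/15, 16/45, …
f+g: L₀ = lclm(L_f,L_g), ord ≤ 2+1.
h₀' ⇒ L via d/dx closure of L₀.
L = (-6 - 4·x) + (1 - 4·x - 4·x^2)·Dx + (1 + 3·x + 2·x^2)·Dx^2  (order 2).
h: a_k = 6, 20, 8, 80/3, -80/3, 992/15, -5728/45, …
ICs: h(0) = 6, h′(0) = 20.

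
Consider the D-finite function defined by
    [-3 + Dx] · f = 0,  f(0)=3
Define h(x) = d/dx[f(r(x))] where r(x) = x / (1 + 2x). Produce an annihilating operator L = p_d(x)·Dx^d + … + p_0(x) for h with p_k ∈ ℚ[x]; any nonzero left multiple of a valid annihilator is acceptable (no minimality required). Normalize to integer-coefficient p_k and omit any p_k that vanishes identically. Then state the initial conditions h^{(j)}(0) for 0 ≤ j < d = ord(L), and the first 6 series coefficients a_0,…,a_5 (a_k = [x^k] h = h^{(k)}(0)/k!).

L = (-1 - 8·x) + (-1 - 4·x - 4·x^2)·Dx  (order 1).
h: a_k = 9, -9, -27/2, 153/2, -1557/8, 14229/40, …
ICs: h(0) = 9.

f: a_k = 3, 9, 27/2, 27/2, 81/8, 243/40, …
L₀ from L_f via x↦r, Dx↦r'^{-1}Dx.
h₀' ⇒ L via d/dx closure of L₀.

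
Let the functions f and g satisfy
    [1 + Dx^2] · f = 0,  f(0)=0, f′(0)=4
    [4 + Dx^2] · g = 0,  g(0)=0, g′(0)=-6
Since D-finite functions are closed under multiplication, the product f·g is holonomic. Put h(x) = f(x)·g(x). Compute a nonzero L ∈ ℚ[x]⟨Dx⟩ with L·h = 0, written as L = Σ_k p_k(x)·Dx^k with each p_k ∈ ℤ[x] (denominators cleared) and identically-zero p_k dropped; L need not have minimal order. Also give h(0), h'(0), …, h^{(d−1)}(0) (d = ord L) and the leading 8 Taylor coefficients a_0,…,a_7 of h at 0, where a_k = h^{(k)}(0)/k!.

L = 9 + 10·Dx^2 + Dx^4  (order 4).
h: a_k = 0, 0, -24, 0, 20, 0, -91/15, 0, …
ICs: h(0) = 0, h′(0) = 0, h′′(0) = -48, h′′′(0) = 0.

f: a_k = 0, 4, 0, -2/3, 0, 1/30, 0, -1/1260, …
g: a_k = 0, -6, 0, 4, 0, -4/5, 0, 8/105, …
h₀=f·g: eliminate ⇒ L₀, order ≤ 2·2.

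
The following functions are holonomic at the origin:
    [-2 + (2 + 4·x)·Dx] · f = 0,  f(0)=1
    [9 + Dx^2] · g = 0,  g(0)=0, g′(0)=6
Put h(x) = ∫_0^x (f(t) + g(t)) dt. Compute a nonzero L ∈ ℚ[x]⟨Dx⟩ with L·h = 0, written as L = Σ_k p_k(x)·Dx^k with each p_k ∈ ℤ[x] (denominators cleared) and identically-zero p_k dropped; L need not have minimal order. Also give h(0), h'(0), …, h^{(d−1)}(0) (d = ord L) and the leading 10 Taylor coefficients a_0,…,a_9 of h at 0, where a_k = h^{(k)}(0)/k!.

f: a_k = 1, 1, -1/2, 1/2, -5/8, 7/8, -21/16, 33/16, -429/128, 715/128, …
g: a_k = 0, 6, 0, -9, 0, 81/20, 0, -243/280, 0, 243/2240, …
f+g: L₀ = lclm(L_f,L_g), ord ≤ 1+2.
Integrate: L := L₀·Dx.
L = (-27 - 81·x - 81·x^2)·Dx + (18 + 117·x + 243·x^2 + 162·x^3)·Dx^2 + (-3 - 9·x - 9·x^2)·Dx^3 + (2 + 13·x + 27·x^2 + 18·x^3)·Dx^4  (order 4).
h: a_k = 0, 1, 7/2, -1/6, -17/8, -1/8, 197/240, -3/16, 669/4480, -143/384, …
ICs: h(0) = 0, h′(0) = 1, h′′(0) = 7, h′′′(0) = -1.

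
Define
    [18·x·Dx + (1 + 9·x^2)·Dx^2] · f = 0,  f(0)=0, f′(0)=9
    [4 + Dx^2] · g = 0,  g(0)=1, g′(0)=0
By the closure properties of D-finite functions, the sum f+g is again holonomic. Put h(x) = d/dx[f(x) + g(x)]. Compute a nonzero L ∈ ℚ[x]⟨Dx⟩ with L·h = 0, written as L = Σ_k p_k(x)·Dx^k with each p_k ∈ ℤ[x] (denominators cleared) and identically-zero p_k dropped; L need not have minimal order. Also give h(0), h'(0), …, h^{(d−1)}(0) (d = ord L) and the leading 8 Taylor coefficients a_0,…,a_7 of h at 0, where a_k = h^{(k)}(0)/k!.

f: a_k = 0, 9, 0, -27, 0, 729/5, 0, -6561/7, …
g: a_k = 1, 0, -2, 0, 2/3, 0, -4/45, 0, …
h₀=f+g: left-lcm gives L₀, ord ≤ 4.
h₀' ⇒ L via d/dx closure of L₀.
L = (-3744·x + 37584·x^3 + 11664·x^5) + (-28 + 864·x^2 + 10692·x^4 + 5832·x^6)·Dx + (-936·x + 9396·x^3 + 2916·x^5)·Dx^2 + (-7 + 216·x^2 + 2673·x^4 + 1458·x^6)·Dx^3  (order 3).
h: a_k = 9, -4, -81, 8/3, 729, -8/15, -6561, 16/315, …
ICs: h(0) = 9, h′(0) = -4, h′′(0) = -162.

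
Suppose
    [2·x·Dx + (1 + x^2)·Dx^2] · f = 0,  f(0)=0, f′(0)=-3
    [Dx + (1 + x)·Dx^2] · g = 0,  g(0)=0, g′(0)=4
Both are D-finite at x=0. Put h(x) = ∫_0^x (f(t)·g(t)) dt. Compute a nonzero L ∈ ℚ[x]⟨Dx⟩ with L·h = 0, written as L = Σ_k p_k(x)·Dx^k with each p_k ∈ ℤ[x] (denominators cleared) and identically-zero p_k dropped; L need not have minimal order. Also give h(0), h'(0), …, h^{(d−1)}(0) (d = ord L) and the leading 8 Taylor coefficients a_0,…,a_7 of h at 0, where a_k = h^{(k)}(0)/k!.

L = (24 + 44·x + 80·x^2 + 156·x^3 + 120·x^4 + 52·x^5 + 4·x^7)·Dx^2 + (18 + 124·x + 308·x^2 + 484·x^3 + 544·x^4 + 372·x^5 + 140·x^6 + 12·x^7 + 14·x^8)·Dx^3 + (12 + 64·x + 192·x^2 + 312·x^3 + 360·x^4 + 312·x^5 + 192·x^6 + 72·x^7 + 12·x^8 + 8·x^9)·Dx^4 + (5 + 18·x + 37·x^2 + 56·x^3 + 66·x^4 + 60·x^5 + 42·x^6 + 24·x^7 + 9·x^8 + 2·x^9 + x^10)·Dx^5  (order 5).
h: a_k = 0, 0, 0, -4, 3/2, 0, 1/6, -52/105, …
ICs: h(0) = 0, h′(0) = 0, h′′(0) = 0, h′′′(0) = -24, h′′′′(0) = 36.

f: a_k = 0, -3, 0, 1, 0, -3/5, 0, 3/7, …
g: a_k = 0, 4, -2, 4/3, -1, 4/5, -2/3, 4/7, …
Product ⇒ symmetric product L₀, ord ≤ 4.
Integrate: L := L₀·Dx.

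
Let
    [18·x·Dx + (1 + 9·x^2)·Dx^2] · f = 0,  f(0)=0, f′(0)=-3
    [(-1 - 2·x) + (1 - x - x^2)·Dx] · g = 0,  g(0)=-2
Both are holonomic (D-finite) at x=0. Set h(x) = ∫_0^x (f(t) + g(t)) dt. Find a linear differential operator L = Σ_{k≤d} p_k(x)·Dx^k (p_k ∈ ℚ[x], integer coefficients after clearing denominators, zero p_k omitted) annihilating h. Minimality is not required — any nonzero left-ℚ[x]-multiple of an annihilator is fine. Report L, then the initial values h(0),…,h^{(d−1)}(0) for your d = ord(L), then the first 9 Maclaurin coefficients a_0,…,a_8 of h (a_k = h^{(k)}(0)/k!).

f: a_k = 0, -3, 0, 9, 0, -243/5, 0, 2187/7, 0, …
g: a_k = -2, -2, -4, -6, -10, -16, -26, -42, -68, …
L₀ := lclm(L_f,L_g); ord L₀ ≤ 2+1.
Integrate: L := L₀·Dx.
L = (36 - 144·x - 1440·x^2 - 2376·x^3 - 3186·x^4 - 486·x^6)·Dx^2 + (-18 - 24·x + 108·x^2 - 444·x^3 - 2313·x^4 - 2178·x^5 - 243·x^6 - 486·x^7)·Dx^3 + (2 + 10·x + 34·x^2 + 48·x^3 + 123·x^4 - 387·x^5 - 198·x^6 - 81·x^7 - 81·x^8)·Dx^4  (order 4).
h: a_k = 0, -2, -5/2, -4/3, 3/4, -2, -323/30, -26/7, 1893/56, …
ICs: h(0) = 0, h′(0) = -2, h′′(0) = -5, h′′′(0) = -8.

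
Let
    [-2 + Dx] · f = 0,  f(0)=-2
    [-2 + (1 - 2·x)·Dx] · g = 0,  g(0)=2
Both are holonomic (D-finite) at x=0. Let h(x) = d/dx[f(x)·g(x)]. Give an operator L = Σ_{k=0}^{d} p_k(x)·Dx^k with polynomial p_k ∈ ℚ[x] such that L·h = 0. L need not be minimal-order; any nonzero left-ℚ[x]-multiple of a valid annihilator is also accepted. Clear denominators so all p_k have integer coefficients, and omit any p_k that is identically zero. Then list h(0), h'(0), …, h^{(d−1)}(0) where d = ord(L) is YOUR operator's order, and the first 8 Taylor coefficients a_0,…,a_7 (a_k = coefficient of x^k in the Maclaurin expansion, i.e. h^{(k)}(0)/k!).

L = (5 - 8·x + 4·x^2) + (-1 + 3·x - 2·x^2)·Dx  (order 1).
h: a_k = -16, -80, -256, -2080/3, -5216/3, -62624/15, -87680/9, -7014464/315, …
ICs: h(0) = -16.

f: a_k = -2, -4, -4, -8/3, -4/3, -8/15, -8/45, -16/315, …
g: a_k = 2, 4, 8, 16, 32, 64, 128, 256, …
h₀=f·g: eliminate ⇒ L₀, order ≤ 1·1.
Derive L from L₀ (diff closure).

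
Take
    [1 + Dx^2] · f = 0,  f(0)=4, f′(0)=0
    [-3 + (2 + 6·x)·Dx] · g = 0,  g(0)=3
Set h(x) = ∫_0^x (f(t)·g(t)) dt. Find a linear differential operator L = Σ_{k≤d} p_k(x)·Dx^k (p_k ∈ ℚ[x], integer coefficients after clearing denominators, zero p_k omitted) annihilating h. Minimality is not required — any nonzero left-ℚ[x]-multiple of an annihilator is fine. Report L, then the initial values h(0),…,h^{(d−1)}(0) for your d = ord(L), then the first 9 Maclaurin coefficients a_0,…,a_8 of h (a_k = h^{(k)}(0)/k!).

f: a_k = 4, 0, -2, 0, 1/6, 0, -1/180, 0, 1/10080, …
g: a_k = 3, 9/2, -27/8, 81/16, -1215/128, 5103/256, -45927/1024, 216513/2048, -8444007/32768, …
f·g: L₀ = L_f ⊗_s L_g, ord ≤ 2·1.
∫: right-multiply L₀ by Dx.
L = (31 + 24·x + 36·x^2)·Dx + (-12 - 36·x)·Dx^2 + (4 + 24·x + 36·x^2)·Dx^3  (order 3).
h: a_k = 0, 12, 9, -13/2, 45/16, -983/160, 1501/128, -618229/26880, 982601/20480, …
ICs: h(0) = 0, h′(0) = 12, h′′(0) = 18.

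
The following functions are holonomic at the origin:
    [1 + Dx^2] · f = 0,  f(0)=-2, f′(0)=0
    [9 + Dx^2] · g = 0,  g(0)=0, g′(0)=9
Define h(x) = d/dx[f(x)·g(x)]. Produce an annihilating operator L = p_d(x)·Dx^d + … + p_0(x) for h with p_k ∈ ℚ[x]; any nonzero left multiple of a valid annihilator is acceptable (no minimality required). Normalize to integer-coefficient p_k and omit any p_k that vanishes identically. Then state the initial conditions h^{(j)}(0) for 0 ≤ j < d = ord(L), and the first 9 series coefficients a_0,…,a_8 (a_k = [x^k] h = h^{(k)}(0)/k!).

L = 64 + 20·Dx^2 + Dx^4  (order 4).
h: a_k = -18, 0, 108, 0, -132, 0, 344/5, 0, -684/35, …
ICs: h(0) = -18, h′(0) = 0, h′′(0) = 216, h′′′(0) = 0.

f: a_k = -2, 0, 1, 0, -1/12, 0, 1/360, 0, -1/20160, …
g: a_k = 0, 9, 0, -27/2, 0, 243/40, 0, -729/560, 0, …
Sym-product of L_f,L_g gives L₀ (≤ ord 4).
h₀' ⇒ L via d/dx closure of L₀.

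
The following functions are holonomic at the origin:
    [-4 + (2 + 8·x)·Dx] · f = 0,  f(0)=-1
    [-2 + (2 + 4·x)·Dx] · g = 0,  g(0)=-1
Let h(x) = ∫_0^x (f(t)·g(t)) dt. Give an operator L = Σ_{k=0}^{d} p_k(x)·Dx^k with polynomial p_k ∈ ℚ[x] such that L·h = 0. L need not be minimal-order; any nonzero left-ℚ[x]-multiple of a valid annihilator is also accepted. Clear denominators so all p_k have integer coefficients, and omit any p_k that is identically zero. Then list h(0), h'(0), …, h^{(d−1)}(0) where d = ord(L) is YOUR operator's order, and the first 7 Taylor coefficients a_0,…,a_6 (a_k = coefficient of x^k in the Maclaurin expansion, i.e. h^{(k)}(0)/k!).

f: a_k = -1, -2, 2, -4, 10, -28, 84, …
g: a_k = -1, -1, 1/2, -1/2, 5/8, -7/8, 21/16, …
Product ⇒ symmetric product L₀, ord ≤ 1.
∫: right-multiply L₀ by Dx.
L = (-3 - 8·x)·Dx + (1 + 6·x + 8·x^2)·Dx^2  (order 2).
h: a_k = 0, 1, 3/2, -1/6, 3/8, -37/40, 39/16, …
ICs: h(0) = 0, h′(0) = 1.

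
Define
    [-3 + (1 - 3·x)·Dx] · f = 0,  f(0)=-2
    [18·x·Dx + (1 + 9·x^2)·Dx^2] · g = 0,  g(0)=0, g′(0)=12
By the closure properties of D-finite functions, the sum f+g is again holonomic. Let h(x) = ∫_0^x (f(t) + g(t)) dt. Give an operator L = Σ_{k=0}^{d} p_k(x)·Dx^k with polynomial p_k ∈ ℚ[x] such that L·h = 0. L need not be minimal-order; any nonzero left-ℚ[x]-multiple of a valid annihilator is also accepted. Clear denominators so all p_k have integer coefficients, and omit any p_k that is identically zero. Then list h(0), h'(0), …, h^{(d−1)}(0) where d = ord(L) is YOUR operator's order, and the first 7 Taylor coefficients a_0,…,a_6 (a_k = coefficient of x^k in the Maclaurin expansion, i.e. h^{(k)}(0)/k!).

L = (-18 + 216·x + 486·x^2)·Dx^2 + (12 - 18·x + 108·x^2 + 486·x^3)·Dx^3 + (-1 + 81·x^4)·Dx^4  (order 4).
h: a_k = 0, -2, 3, -6, -45/2, -162/5, -243/5, …
ICs: h(0) = 0, h′(0) = -2, h′′(0) = 6, h′′′(0) = -36.

f: a_k = -2, -6, -18, -54, -162, -486, -1458, …
g: a_k = 0, 12, 0, -36, 0, 972/5, 0, …
f+g: L₀ = lclm(L_f,L_g), ord ≤ 1+2.
h=∫h₀ ⇒ L = L₀·Dx.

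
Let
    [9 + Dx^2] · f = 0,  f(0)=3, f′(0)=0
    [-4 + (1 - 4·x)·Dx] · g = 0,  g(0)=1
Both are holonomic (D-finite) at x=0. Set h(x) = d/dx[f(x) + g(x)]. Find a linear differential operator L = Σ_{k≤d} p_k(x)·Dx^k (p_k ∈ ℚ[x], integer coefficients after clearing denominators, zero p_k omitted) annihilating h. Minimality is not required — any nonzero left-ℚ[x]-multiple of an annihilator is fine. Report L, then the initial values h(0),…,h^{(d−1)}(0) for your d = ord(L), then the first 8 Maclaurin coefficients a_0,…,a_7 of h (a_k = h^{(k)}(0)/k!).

L = (4824 - 1728·x + 3456·x^2) + (-315 + 1476·x - 1296·x^2 + 1728·x^3)·Dx + (536 - 192·x + 384·x^2)·Dx^2 + (-35 + 164·x - 144·x^2 + 192·x^3)·Dx^3  (order 3).
h: a_k = 4, 5, 192, 2129/2, 5120, 982311/40, 114688, 293603467/560, …
ICs: h(0) = 4, h′(0) = 5, h′′(0) = 384.

f: a_k = 3, 0, -27/2, 0, 81/8, 0, -243/80, 0, …
g: a_k = 1, 4, 16, 64, 256, 1024, 4096, 16384, …
Weyl lclm of L_f,L_g ⇒ L₀ (ord ≤ 3).
h₀' ⇒ L via d/dx closure of L₀.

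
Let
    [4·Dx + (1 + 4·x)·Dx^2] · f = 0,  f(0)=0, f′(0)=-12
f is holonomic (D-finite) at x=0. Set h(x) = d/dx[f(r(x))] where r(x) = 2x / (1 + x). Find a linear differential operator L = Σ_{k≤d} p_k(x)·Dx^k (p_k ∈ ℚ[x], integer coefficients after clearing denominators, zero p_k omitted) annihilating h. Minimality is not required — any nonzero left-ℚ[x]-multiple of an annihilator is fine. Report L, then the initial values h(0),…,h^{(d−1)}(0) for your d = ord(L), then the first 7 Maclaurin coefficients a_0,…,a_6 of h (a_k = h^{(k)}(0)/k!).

f: a_k = 0, -12, 24, -64, 192, -3072/5, 2048, …
h₀=f(r): pull back L_f along r ⇒ L₀.
h=h₀': d/dx-closure on L₀ ⇒ L.
L = (10 + 18·x) + (1 + 10·x + 9·x^2)·Dx  (order 1).
h: a_k = -24, 240, -2184, 19680, -177144, 1594320, -14348904, …
ICs: h(0) = -24.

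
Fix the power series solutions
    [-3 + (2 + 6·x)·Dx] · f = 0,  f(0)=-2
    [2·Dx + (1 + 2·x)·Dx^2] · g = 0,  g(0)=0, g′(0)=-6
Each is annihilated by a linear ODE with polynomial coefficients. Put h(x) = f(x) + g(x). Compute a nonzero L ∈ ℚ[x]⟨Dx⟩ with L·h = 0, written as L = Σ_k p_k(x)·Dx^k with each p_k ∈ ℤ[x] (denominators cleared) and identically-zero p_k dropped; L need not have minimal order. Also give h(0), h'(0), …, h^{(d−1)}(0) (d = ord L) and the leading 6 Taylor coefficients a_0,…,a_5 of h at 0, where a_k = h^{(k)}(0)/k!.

L = (-6 + 36·x)·Dx + (5 + 84·x + 180·x^2)·Dx^2 + (2 + 22·x + 72·x^2 + 72·x^3)·Dx^3  (order 3).
h: a_k = -2, -9, 33/4, -91/8, 1173/64, -20793/640, …
ICs: h(0) = -2, h′(0) = -9, h′′(0) = 33/2.

f: a_k = -2, -3, 9/4, -27/8, 405/64, -1701/128, …
g: a_k = 0, -6, 6, -8, 12, -96/5, …
f+g: L₀ = lclm(L_f,L_g), ord ≤ 1+2.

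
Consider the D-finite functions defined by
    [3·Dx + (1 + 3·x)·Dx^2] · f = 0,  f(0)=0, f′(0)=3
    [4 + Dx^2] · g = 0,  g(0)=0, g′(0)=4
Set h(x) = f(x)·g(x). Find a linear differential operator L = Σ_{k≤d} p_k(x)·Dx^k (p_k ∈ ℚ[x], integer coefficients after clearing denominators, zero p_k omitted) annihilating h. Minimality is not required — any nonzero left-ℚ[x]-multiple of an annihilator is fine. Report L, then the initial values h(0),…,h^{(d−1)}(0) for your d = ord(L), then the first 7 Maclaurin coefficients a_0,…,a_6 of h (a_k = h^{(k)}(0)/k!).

f: a_k = 0, 3, -9/2, 9, -81/4, 243/5, -243/2, …
g: a_k = 0, 4, 0, -8/3, 0, 8/15, 0, …
Product ⇒ symmetric product L₀, ord ≤ 4.
L = (-1112 - 1248·x + 7344·x^2 + 27648·x^3 + 20736·x^4) + (-48 + 2160·x + 10368·x^2 + 10368·x^3)·Dx + (-250 + 240·x + 4968·x^2 + 13824·x^3 + 10368·x^4)·Dx^2 + (-12 + 540·x + 2592·x^2 + 2592·x^3)·Dx^3 + (7 + 138·x + 783·x^2 + 1728·x^3 + 1296·x^4)·Dx^4  (order 4).
h: a_k = 0, 0, 12, -18, 28, -69, 172, …
ICs: h(0) = 0, h′(0) = 0, h′′(0) = 24, h′′′(0) = -108.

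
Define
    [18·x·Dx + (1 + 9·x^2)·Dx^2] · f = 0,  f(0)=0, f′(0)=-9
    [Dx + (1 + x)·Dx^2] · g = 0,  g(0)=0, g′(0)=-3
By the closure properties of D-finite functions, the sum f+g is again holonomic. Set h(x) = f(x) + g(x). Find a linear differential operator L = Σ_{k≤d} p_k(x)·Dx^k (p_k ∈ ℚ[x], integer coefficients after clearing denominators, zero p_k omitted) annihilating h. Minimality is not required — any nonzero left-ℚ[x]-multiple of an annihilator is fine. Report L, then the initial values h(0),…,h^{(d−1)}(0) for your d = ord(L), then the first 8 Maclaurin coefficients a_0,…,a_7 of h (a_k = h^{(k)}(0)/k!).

L = (-18 - 54·x + 486·x^2 + 162·x^3)·Dx + (-20 - 36·x + 432·x^2 + 972·x^3 + 324·x^4)·Dx^2 + (-1 + 17·x + 18·x^2 + 162·x^3 + 243·x^4 + 81·x^5)·Dx^3  (order 3).
h: a_k = 0, -12, 3/2, 26, 3/4, -732/5, 1/2, 6558/7, …
ICs: h(0) = 0, h′(0) = -12, h′′(0) = 3.

f: a_k = 0, -9, 0, 27, 0, -729/5, 0, 6561/7, …
g: a_k = 0, -3, 3/2, -1, 3/4, -3/5, 1/2, -3/7, …
Sum ⇒ L₀ = lclm(L_f,L_g) in ℚ(x)⟨Dx⟩.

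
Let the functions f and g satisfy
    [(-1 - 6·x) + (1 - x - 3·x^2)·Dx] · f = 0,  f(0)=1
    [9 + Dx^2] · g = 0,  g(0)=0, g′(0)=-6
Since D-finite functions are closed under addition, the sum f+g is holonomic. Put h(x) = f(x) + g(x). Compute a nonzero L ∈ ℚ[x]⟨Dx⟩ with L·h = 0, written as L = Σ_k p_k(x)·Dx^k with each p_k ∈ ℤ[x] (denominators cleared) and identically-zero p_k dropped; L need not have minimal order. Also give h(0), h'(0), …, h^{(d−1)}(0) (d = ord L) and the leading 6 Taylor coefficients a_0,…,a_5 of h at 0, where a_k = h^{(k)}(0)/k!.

L = (459 + 2916·x + 1539·x^2 + 3888·x^3 + 3645·x^4 + 4374·x^5) + (-153 + 153·x + 378·x^2 - 405·x^3 + 2187·x^5 + 2187·x^6)·Dx + (51 + 324·x + 171·x^2 + 432·x^3 + 405·x^4 + 486·x^5)·Dx^2 + (-17 + 17·x + 42·x^2 - 45·x^3 + 243·x^5 + 243·x^6)·Dx^3  (order 3).
h: a_k = 1, -5, 4, 16, 19, 719/20, …
ICs: h(0) = 1, h′(0) = -5, h′′(0) = 8.

f: a_k = 1, 1, 4, 7, 19, 40, …
g: a_k = 0, -6, 0, 9, 0, -81/20, …
Weyl lclm of L_f,L_g ⇒ L₀ (ord ≤ 3).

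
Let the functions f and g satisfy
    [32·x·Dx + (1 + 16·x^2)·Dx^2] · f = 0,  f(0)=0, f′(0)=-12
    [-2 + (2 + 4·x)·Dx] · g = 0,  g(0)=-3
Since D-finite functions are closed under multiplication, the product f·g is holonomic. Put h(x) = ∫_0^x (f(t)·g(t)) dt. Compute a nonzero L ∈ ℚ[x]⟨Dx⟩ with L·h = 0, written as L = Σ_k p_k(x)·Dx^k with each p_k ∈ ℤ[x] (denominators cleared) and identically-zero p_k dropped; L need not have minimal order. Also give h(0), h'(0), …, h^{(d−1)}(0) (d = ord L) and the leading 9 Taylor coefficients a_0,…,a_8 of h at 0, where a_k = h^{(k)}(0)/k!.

L = (3 - 32·x - 16·x^2)·Dx + (-2 + 28·x + 96·x^2 + 64·x^3)·Dx^2 + (1 + 4·x + 20·x^2 + 64·x^3 + 64·x^4)·Dx^3  (order 3).
h: a_k = 0, 0, 18, 12, -105/2, -174/5, 6389/20, 2541/10, -3067959/1120, …
ICs: h(0) = 0, h′(0) = 0, h′′(0) = 36.

f: a_k = 0, -12, 0, 64, 0, -3072/5, 0, 49152/7, 0, …
g: a_k = -3, -3, 3/2, -3/2, 15/8, -21/8, 63/16, -99/16, 1287/128, …
Product ⇒ symmetric product L₀, ord ≤ 2.
Integrate: L := L₀·Dx.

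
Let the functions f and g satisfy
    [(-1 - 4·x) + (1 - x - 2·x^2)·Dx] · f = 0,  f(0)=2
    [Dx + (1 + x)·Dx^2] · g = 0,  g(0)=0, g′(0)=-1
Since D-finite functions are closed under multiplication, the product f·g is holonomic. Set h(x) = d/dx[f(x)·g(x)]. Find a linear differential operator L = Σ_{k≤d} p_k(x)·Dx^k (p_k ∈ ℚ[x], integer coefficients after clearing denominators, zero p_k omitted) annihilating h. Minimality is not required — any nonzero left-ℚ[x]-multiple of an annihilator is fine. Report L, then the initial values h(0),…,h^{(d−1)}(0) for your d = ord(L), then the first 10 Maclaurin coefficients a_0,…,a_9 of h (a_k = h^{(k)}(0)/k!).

L = (72 + 180·x + 144·x^2) + (13 + 93·x + 192·x^2 + 112·x^3)·Dx + (-5 - 8·x + 15·x^2 + 34·x^3 + 16·x^4)·Dx^2  (order 2).
h: a_k = -2, -2, -17, -86/3, -189/2, -987/5, -4969/10, -7646/7, -351199/140, -695017/126, …
ICs: h(0) = -2, h′(0) = -2.

f: a_k = 2, 2, 6, 10, 22, 42, 86, 170, 342, 682, …
g: a_k = 0, -1, 1/2, -1/3, 1/4, -1/5, 1/6, -1/7, 1/8, -1/9, …
f·g: L₀ = L_f ⊗_s L_g, ord ≤ 1·2.
Differentiate: ansatz ord ≤ ord L₀ ⇒ L.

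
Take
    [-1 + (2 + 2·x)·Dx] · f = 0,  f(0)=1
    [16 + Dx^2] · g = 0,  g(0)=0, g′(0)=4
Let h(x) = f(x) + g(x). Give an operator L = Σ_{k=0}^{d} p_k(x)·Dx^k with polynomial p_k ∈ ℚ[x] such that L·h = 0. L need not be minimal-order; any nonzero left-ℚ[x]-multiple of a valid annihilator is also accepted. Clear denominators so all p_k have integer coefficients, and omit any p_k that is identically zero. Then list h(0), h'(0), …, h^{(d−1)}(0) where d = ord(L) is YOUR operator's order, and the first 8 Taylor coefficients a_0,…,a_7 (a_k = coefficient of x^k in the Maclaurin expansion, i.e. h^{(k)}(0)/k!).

f: a_k = 1, 1/2, -1/8, 1/16, -5/128, 7/256, -21/1024, 33/2048, …
g: a_k = 0, 4, 0, -32/3, 0, 128/15, 0, -1024/315, …
Sum ⇒ L₀ = lclm(L_f,L_g) in ℚ(x)⟨Dx⟩.
L = (-1072 - 2048·x - 1024·x^2) + (2016 + 6112·x + 6144·x^2 + 2048·x^3)·Dx + (-67 - 128·x - 64·x^2)·Dx^2 + (126 + 382·x + 384·x^2 + 128·x^3)·Dx^3  (order 3).
h: a_k = 1, 9/2, -1/8, -509/48, -5/128, 32873/3840, -21/1024, -2086757/645120, …
ICs: h(0) = 1, h′(0) = 9/2, h′′(0) = -1/4.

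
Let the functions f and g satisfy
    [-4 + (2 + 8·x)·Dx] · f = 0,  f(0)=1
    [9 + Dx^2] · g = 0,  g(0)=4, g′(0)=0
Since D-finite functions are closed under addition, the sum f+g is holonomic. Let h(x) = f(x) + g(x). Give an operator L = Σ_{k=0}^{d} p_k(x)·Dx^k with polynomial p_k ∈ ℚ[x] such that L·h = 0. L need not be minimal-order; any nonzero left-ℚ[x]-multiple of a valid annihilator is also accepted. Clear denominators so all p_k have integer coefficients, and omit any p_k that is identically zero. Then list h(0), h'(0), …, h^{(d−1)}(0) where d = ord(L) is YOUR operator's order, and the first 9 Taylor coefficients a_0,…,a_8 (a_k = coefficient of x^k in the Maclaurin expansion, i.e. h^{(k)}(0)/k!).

L = (-378 - 1296·x - 2592·x^2) + (45 + 828·x + 3888·x^2 + 5184·x^3)·Dx + (-42 - 144·x - 288·x^2)·Dx^2 + (5 + 92·x + 432·x^2 + 576·x^3)·Dx^3  (order 3).
h: a_k = 5, 2, -20, 4, 7/2, 28, -1761/20, 264, -960231/1120, …
ICs: h(0) = 5, h′(0) = 2, h′′(0) = -40.

f: a_k = 1, 2, -2, 4, -10, 28, -84, 264, -858, …
g: a_k = 4, 0, -18, 0, 27/2, 0, -81/20, 0, 729/1120, …
Sum ⇒ L₀ = lclm(L_f,L_g) in ℚ(x)⟨Dx⟩.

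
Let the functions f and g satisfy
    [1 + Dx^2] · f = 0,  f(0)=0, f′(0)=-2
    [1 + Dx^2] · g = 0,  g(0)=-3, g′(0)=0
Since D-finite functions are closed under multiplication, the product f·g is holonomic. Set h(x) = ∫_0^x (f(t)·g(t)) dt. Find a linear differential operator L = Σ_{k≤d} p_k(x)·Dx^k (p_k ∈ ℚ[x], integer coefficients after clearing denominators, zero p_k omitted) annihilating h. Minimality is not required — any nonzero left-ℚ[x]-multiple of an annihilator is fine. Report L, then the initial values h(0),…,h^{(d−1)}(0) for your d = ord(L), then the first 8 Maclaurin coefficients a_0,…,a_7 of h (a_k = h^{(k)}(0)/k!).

f: a_k = 0, -2, 0, 1/3, 0, -1/60, 0, 1/2520, …
g: a_k = -3, 0, 3/2, 0, -1/8, 0, 1/240, 0, …
Product ⇒ symmetric product L₀, ord ≤ 4.
h=∫₀ˣh₀: take L = L₀·Dx.
L = 4·Dx^2 + Dx^4  (order 4).
h: a_k = 0, 0, 3, 0, -1, 0, 2/15, 0, …
ICs: h(0) = 0, h′(0) = 0, h′′(0) = 6, h′′′(0) = 0.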